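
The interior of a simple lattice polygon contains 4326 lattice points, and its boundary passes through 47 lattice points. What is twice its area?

8697

By Pick's theorem, A = I + B/2 − 1 = 4326 + 47/2 − 1 = 8697/2.
Hence 2A = 8697.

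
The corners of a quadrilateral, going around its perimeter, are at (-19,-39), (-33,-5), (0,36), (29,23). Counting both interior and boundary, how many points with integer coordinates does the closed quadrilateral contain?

2063

Using the shoelace formula, 2A = |((-19)·(-5) − (-33)·(-39)) + ((-33)·36 − 0·(-5)) + (0·23 − 29·36) + (29·(-39) − (-19)·23)| = 4118, so the area is 2059.
Along each edge there are gcd(|Δx|,|Δy|)+1 lattice points, so counting each shared vertex once the boundary has gcd(14,34) + gcd(33,41) + gcd(29,13) + gcd(48,62) = 2+1+1+2 = 6.
Pick's theorem gives I = A − B/2 + 1 = 2059 − 6/2 + 1 = 2057, so the closed region contains I + B = 2057 + 6 = 2063 lattice points.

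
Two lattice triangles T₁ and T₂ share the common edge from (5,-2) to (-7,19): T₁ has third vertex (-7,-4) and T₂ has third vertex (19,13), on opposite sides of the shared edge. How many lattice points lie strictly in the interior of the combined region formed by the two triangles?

362

The union is the simple quadrilateral with vertices (5,-2), (-7,-4), (-7,19), (19,13) in order.
The shoelace formula gives twice the area as |(5·(-4) − (-7)·(-2)) + ((-7)·19 − (-7)·(-4)) + ((-7)·13 − 19·19) + (19·(-2) − 5·13)| = 750, so the area is 375.
Along each edge there are gcd(|Δx|,|Δy|)+1 lattice points, so counting each shared vertex once the boundary has gcd(12,2) + gcd(0,23) + gcd(26,6) + gcd(14,15) = 2+23+2+1 = 28.
By Pick's theorem I = A − B/2 + 1 = 375 − 28/2 + 1 = 362.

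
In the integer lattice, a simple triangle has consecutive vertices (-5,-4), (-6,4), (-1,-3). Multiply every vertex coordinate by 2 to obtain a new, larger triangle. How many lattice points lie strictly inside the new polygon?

64

By the shoelace formula, twice the signed area is |[(-5)·4 − (-6)·(-4)] + [(-6)·(-3) − (-1)·4] + [(-1)·(-4) − (-5)·(-3)]| = 33, so the area is 33/2.
Summing gcd(|Δx|,|Δy|) over the edges gives the boundary count: gcd(1,8) + gcd(5,7) + gcd(4,1) = 1+1+1 = 3.
Scaling by 2 multiplies the area by 2² = 4 (so the new area is 66) and multiplies the boundary lattice-point count by 2, giving 6.
By Pick's theorem, the interior count of the dilated polygon is 66 − 6/2 + 1 = 64.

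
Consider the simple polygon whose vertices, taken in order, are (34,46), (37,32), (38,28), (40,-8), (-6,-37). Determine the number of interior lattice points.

1380

The shoelace formula gives twice the area as |(34·32 − 37·46) + (37·28 − 38·32) + (38·(-8) − 40·28) + (40·(-37) − (-6)·(-8)) + ((-6)·46 − 34·(-37))| = 2764, so the area is 1382.
Summing gcd(|Δx|,|Δy|) over the edges gives the boundary count: gcd(3,14) + gcd(1,4) + gcd(2,36) + gcd(46,29) + gcd(40,83) = 1+1+2+1+1 = 6.
Pick's theorem gives I = A − B/2 + 1 = 1382 − 6/2 + 1 = 1380.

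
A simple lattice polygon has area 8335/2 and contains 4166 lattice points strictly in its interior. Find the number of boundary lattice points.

5

Pick's theorem gives A = I + B/2 − 1, so B = 2(A − I + 1) = 2(8335/2 − 4166 + 1) = 5.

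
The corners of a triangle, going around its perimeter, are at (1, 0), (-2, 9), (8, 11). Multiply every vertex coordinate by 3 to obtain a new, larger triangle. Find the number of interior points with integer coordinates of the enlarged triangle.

424

Using the shoelace formula, 2A = |[1·9 − (-2)·0] + [(-2)·11 − 8·9] + [8·0 − 1·11]| = 96, so the area is 48.
The number of boundary lattice points is Σ gcd(|Δx|,|Δy|) = gcd(3,9) + gcd(10,2) + gcd(7,11) = 3+2+1 = 6.
Scaling by 3 multiplies the area by 3² = 9 (so the new area is 432) and multiplies the boundary lattice-point count by 3, giving 18.
By Pick's theorem, the interior count of the dilated polygon is 432 − 18/2 + 1 = 424.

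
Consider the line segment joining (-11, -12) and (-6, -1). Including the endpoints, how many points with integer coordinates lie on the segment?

2

The number of lattice points on a segment between lattice points is gcd(|Δx|,|Δy|) + 1 = gcd(5,11) + 1 = 1 + 1 = 2.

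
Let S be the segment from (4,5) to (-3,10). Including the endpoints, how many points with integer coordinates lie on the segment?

The number of lattice points on a segment between lattice points is gcd(|Δx|,|Δy|) + 1 = gcd(7,5) + 1 = 1 + 1 = 2.

2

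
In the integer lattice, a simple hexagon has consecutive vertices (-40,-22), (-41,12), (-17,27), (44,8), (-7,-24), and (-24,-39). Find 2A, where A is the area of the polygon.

5944

Using the shoelace formula, 2A = |[(-40)·12 − (-41)·(-22)] + [(-41)·27 − (-17)·12] + [(-17)·8 − 44·27] + [44·(-24) − (-7)·8] + [(-7)·(-39) − (-24)·(-24)] + [(-24)·(-22) − (-40)·(-39)]| = 5944, so the area is 2972.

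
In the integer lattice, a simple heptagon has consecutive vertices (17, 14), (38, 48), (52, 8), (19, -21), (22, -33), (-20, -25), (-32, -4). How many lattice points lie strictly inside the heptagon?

By the shoelace formula, twice the signed area is |(17·48 − 38·14) + (38·8 − 52·48) + (52·(-21) − 19·8) + (19·(-33) − 22·(-21)) + (22·(-25) − (-20)·(-33)) + ((-20)·(-4) − (-32)·(-25)) + ((-32)·14 − 17·(-4))| = 5627, so the area is 2813.5.
The number of boundary lattice points is Σ gcd(|Δx|,|Δy|) = gcd(21,34) + gcd(14,40) + gcd(33,29) + gcd(3,12) + gcd(42,8) + gcd(12,21) + gcd(49,18) = 1+2+1+3+2+3+1 = 13.
By Pick's theorem A = I + B/2 − 1, so I = 2813.5 − 13/2 + 1 = 2808.

2808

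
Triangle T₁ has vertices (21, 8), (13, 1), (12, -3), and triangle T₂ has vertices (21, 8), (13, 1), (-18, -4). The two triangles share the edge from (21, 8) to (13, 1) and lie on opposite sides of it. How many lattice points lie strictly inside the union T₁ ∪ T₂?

The union is the simple quadrilateral with vertices (21, 8), (12, -3), (13, 1), (-18, -4) in order.
The shoelace formula gives twice the area as |(21·(-3) − 12·8) + (12·1 − 13·(-3)) + (13·(-4) − (-18)·1) + ((-18)·8 − 21·(-4))| = 202, so the area is 101.
Summing gcd(|Δx|,|Δy|) over the edges gives the boundary count: gcd(9,11) + gcd(1,4) + gcd(31,5) + gcd(39,12) = 1+1+1+3 = 6.
By Pick's theorem I = A − B/2 + 1 = 101 − 6/2 + 1 = 99.

99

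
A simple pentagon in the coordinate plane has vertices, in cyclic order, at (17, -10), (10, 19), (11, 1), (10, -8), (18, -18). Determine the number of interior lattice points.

106

By the shoelace formula, twice the signed area is |(17·19 − 10·(-10)) + (10·1 − 11·19) + (11·(-8) − 10·1) + (10·(-18) − 18·(-8)) + (18·(-10) − 17·(-18))| = 216, so the area is 108.
Summing gcd(|Δx|,|Δy|) over the edges gives the boundary count: gcd(7,29) + gcd(1,18) + gcd(1,9) + gcd(8,10) + gcd(1,8) = 1+1+1+2+1 = 6.
By Pick's theorem A = I + B/2 − 1, so I = 108 − 6/2 + 1 = 106.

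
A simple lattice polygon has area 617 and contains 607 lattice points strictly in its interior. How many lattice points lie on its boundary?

Pick's theorem gives A = I + B/2 − 1, so B = 2(A − I + 1) = 2(617 − 607 + 1) = 22.

22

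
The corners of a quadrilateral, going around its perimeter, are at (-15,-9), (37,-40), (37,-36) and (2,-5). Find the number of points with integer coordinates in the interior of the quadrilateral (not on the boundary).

435

By the shoelace formula, twice the signed area is |((-15)·(-40) − 37·(-9)) + (37·(-36) − 37·(-40)) + (37·(-5) − 2·(-36)) + (2·(-9) − (-15)·(-5))| = 875, so the area is 437.5.
The number of boundary lattice points is Σ gcd(|Δx|,|Δy|) = gcd(52,31) + gcd(0,4) + gcd(35,31) + gcd(17,4) = 1+4+1+1 = 7.
By Pick's theorem A = I + B/2 − 1, so I = 437.5 − 7/2 + 1 = 435.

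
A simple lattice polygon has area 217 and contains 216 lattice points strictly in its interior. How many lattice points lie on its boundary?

Pick's theorem gives A = I + B/2 − 1, so B = 2(A − I + 1) = 2(217 − 216 + 1) = 4.

4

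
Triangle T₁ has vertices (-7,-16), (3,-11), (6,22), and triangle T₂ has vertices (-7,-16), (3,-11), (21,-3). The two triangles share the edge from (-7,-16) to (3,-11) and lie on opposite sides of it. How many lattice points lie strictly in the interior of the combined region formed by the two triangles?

The union is the simple quadrilateral with vertices (-7,-16), (6,22), (3,-11), (21,-3) in order.
By the shoelace formula, twice the signed area is |[(-7)·22 − 6·(-16)] + [6·(-11) − 3·22] + [3·(-3) − 21·(-11)] + [21·(-16) − (-7)·(-3)]| = 325, so the area is 162.5.
The number of boundary lattice points is Σ gcd(|Δx|,|Δy|) = gcd(13,38) + gcd(3,33) + gcd(18,8) + gcd(28,13) = 1+3+2+1 = 7.
By Pick's theorem I = A − B/2 + 1 = 162.5 − 7/2 + 1 = 160.

160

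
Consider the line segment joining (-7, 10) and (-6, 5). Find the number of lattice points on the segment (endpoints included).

The number of lattice points on a segment between lattice points is gcd(|Δx|,|Δy|) + 1 = gcd(1,5) + 1 = 1 + 1 = 2.

2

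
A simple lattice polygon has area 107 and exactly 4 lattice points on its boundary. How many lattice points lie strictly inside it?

Pick's theorem A = I + B/2 − 1 rearranges to I = A − B/2 + 1 = 107 − 4/2 + 1 = 106.

106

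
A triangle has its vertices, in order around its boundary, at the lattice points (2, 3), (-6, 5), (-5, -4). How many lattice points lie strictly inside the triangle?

31

The shoelace formula gives twice the area as |(2·5 − (-6)·3) + ((-6)·(-4) − (-5)·5) + ((-5)·3 − 2·(-4))| = 70, so the area is 35.
Summing gcd(|Δx|,|Δy|) over the edges gives the boundary count: gcd(8,2) + gcd(1,9) + gcd(7,7) = 2+1+7 = 10.
By Pick's theorem A = I + B/2 − 1, so I = 35 − 10/2 + 1 = 31.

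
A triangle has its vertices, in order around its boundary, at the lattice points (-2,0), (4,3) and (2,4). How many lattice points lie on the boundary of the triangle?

The number of boundary lattice points is Σ gcd(|Δx|,|Δy|) = gcd(6,3) + gcd(2,1) + gcd(4,4) = 3+1+4 = 8.

8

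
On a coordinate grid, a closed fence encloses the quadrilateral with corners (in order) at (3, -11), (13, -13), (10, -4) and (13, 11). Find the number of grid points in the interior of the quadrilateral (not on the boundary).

80

By the shoelace formula, twice the signed area is |[3·(-13) − 13·(-11)] + [13·(-4) − 10·(-13)] + [10·11 − 13·(-4)] + [13·(-11) − 3·11]| = 168, so the area is 84.
Along each edge there are gcd(|Δx|,|Δy|)+1 lattice points, so counting each shared vertex once the boundary has gcd(10,2) + gcd(3,9) + gcd(3,15) + gcd(10,22) = 2+3+3+2 = 10.
Pick's theorem gives I = A − B/2 + 1 = 84 − 10/2 + 1 = 80.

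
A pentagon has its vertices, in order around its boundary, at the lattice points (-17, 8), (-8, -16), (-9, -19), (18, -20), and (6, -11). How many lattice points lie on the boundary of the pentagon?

9

Along each edge there are gcd(|Δx|,|Δy|)+1 lattice points, so counting each shared vertex once the boundary has gcd(9,24) + gcd(1,3) + gcd(27,1) + gcd(12,9) + gcd(23,19) = 3+1+1+3+1 = 9.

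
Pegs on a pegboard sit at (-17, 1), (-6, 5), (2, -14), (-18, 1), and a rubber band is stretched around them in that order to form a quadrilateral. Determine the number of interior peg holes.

The shoelace formula gives twice the area as |((-17)·5 − (-6)·1) + ((-6)·(-14) − 2·5) + (2·1 − (-18)·(-14)) + ((-18)·1 − (-17)·1)| = 256, so the area is 128.
Summing gcd(|Δx|,|Δy|) over the edges gives the boundary count: gcd(11,4) + gcd(8,19) + gcd(20,15) + gcd(1,0) = 1+1+5+1 = 8.
By Pick's theorem A = I + B/2 − 1, so I = 128 − 8/2 + 1 = 125.

125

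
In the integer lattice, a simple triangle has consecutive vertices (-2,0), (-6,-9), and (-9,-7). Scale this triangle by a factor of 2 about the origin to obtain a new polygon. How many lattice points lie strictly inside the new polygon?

Using the shoelace formula, 2A = |((-2)·(-9) − (-6)·0) + ((-6)·(-7) − (-9)·(-9)) + ((-9)·0 − (-2)·(-7))| = 35, so the area is 17.5.
Summing gcd(|Δx|,|Δy|) over the edges gives the boundary count: gcd(4,9) + gcd(3,2) + gcd(7,7) = 1+1+7 = 9.
Scaling by 2 multiplies the area by 2² = 4 (so the new area is 70) and multiplies the boundary lattice-point count by 2, giving 18.
By Pick's theorem, the interior count of the dilated polygon is 70 − 18/2 + 1 = 62.

62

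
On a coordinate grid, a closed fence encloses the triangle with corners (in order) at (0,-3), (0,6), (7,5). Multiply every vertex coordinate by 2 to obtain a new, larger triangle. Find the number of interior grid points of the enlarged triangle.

116

Using the shoelace formula, 2A = |(0·6 − 0·(-3)) + (0·5 − 7·6) + (7·(-3) − 0·5)| = 63, so the area is 31.5.
Summing gcd(|Δx|,|Δy|) over the edges gives the boundary count: gcd(0,9) + gcd(7,1) + gcd(7,8) = 9+1+1 = 11.
Scaling by 2 multiplies the area by 2² = 4 (so the new area is 126) and multiplies the boundary lattice-point count by 2, giving 22.
By Pick's theorem, the interior count of the dilated polygon is 126 − 22/2 + 1 = 116.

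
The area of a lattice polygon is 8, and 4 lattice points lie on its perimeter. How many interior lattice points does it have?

7

Pick's theorem A = I + B/2 − 1 rearranges to I = A − B/2 + 1 = 8 − 4/2 + 1 = 7.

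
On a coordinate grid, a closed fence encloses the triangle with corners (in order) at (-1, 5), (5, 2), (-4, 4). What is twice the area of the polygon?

Using the shoelace formula, 2A = |((-1)·2 − 5·5) + (5·4 − (-4)·2) + ((-4)·5 − (-1)·4)| = 15, so the area is 15/2.

15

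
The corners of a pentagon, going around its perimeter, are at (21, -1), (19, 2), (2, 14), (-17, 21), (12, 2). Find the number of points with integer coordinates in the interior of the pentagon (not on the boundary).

Using the shoelace formula, 2A = |(21·2 − 19·(-1)) + (19·14 − 2·2) + (2·21 − (-17)·14) + ((-17)·2 − 12·21) + (12·(-1) − 21·2)| = 263, so the area is 131.5.
Summing gcd(|Δx|,|Δy|) over the edges gives the boundary count: gcd(2,3) + gcd(17,12) + gcd(19,7) + gcd(29,19) + gcd(9,3) = 1+1+1+1+3 = 7.
Pick's theorem gives I = A − B/2 + 1 = 131.5 − 7/2 + 1 = 129.

129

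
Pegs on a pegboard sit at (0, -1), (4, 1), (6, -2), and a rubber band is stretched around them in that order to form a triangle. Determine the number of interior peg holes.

7

The shoelace formula gives twice the area as |[0·1 − 4·(-1)] + [4·(-2) − 6·1] + [6·(-1) − 0·(-2)]| = 16, so the area is 8.
Summing gcd(|Δx|,|Δy|) over the edges gives the boundary count: gcd(4,2) + gcd(2,3) + gcd(6,1) = 2+1+1 = 4.
By Pick's theorem A = I + B/2 − 1, so I = 8 − 4/2 + 1 = 7.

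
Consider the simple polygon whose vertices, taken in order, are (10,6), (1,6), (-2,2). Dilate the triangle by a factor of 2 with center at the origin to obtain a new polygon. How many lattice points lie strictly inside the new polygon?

Using the shoelace formula, 2A = |[10·6 − 1·6] + [1·2 − (-2)·6] + [(-2)·6 − 10·2]| = 36, so the area is 18.
The number of boundary lattice points is Σ gcd(|Δx|,|Δy|) = gcd(9,0) + gcd(3,4) + gcd(12,4) = 9+1+4 = 14.
Scaling by 2 multiplies the area by 2² = 4 (so the new area is 72) and multiplies the boundary lattice-point count by 2, giving 28.
By Pick's theorem, the interior count of the dilated polygon is 72 − 28/2 + 1 = 59.

59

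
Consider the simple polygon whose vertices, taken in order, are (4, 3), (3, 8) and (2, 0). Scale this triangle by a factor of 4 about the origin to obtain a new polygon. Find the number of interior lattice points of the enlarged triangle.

99

The shoelace formula gives twice the area as |[4·8 − 3·3] + [3·0 − 2·8] + [2·3 − 4·0]| = 13, so the area is 13/2.
Along each edge there are gcd(|Δx|,|Δy|)+1 lattice points, so counting each shared vertex once the boundary has gcd(1,5) + gcd(1,8) + gcd(2,3) = 1+1+1 = 3.
Scaling by 4 multiplies the area by 4² = 16 (so the new area is 104) and multiplies the boundary lattice-point count by 4, giving 12.
By Pick's theorem, the interior count of the dilated polygon is 104 − 12/2 + 1 = 99.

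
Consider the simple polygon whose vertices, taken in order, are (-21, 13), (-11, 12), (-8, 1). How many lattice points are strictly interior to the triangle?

By the shoelace formula, twice the signed area is |((-21)·12 − (-11)·13) + ((-11)·1 − (-8)·12) + ((-8)·13 − (-21)·1)| = 107, so the area is 53.5.
Summing gcd(|Δx|,|Δy|) over the edges gives the boundary count: gcd(10,1) + gcd(3,11) + gcd(13,12) = 1+1+1 = 3.
Pick's theorem gives I = A − B/2 + 1 = 53.5 − 3/2 + 1 = 53.

53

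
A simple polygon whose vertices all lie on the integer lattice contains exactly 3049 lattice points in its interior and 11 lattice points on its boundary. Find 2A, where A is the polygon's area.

6107

By Pick's theorem, A = I + B/2 − 1 = 3049 + 11/2 − 1 = 6107/2.
Hence 2A = 6107.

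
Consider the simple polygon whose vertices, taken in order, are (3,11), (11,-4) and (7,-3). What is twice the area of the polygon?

By the shoelace formula, twice the signed area is |[3·(-4) − 11·11] + [11·(-3) − 7·(-4)] + [7·11 − 3·(-3)]| = 52, so the area is 26.

52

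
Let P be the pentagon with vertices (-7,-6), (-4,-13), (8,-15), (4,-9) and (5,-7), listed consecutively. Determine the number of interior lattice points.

Using the shoelace formula, 2A = |((-7)·(-13) − (-4)·(-6)) + ((-4)·(-15) − 8·(-13)) + (8·(-9) − 4·(-15)) + (4·(-7) − 5·(-9)) + (5·(-6) − (-7)·(-7))| = 157, so the area is 157/2.
The number of boundary lattice points is Σ gcd(|Δx|,|Δy|) = gcd(3,7) + gcd(12,2) + gcd(4,6) + gcd(1,2) + gcd(12,1) = 1+2+2+1+1 = 7.
Pick's theorem gives I = A − B/2 + 1 = 157/2 − 7/2 + 1 = 76.

76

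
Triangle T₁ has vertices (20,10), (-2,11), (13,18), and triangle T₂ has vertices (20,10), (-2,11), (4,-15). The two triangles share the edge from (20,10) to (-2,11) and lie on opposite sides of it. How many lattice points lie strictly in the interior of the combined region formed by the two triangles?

366

The union is the simple quadrilateral with vertices (20,10), (13,18), (-2,11), (4,-15) in order.
The shoelace formula gives twice the area as |(20·18 − 13·10) + (13·11 − (-2)·18) + ((-2)·(-15) − 4·11) + (4·10 − 20·(-15))| = 735, so the area is 735/2.
The number of boundary lattice points is Σ gcd(|Δx|,|Δy|) = gcd(7,8) + gcd(15,7) + gcd(6,26) + gcd(16,25) = 1+1+2+1 = 5.
By Pick's theorem I = A − B/2 + 1 = 735/2 − 5/2 + 1 = 366.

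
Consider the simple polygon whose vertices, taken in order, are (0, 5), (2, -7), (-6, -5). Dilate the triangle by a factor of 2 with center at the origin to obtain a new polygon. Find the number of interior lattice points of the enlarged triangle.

By the shoelace formula, twice the signed area is |(0·(-7) − 2·5) + (2·(-5) − (-6)·(-7)) + ((-6)·5 − 0·(-5))| = 92, so the area is 46.
Along each edge there are gcd(|Δx|,|Δy|)+1 lattice points, so counting each shared vertex once the boundary has gcd(2,12) + gcd(8,2) + gcd(6,10) = 2+2+2 = 6.
Scaling by 2 multiplies the area by 2² = 4 (so the new area is 184) and multiplies the boundary lattice-point count by 2, giving 12.
By Pick's theorem, the interior count of the dilated polygon is 184 − 12/2 + 1 = 179.

179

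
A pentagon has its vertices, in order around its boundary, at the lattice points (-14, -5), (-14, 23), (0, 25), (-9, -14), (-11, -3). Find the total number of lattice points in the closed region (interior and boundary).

The shoelace formula gives twice the area as |((-14)·23 − (-14)·(-5)) + ((-14)·25 − 0·23) + (0·(-14) − (-9)·25) + ((-9)·(-3) − (-11)·(-14)) + ((-11)·(-5) − (-14)·(-3))| = 631, so the area is 315.5.
Summing gcd(|Δx|,|Δy|) over the edges gives the boundary count: gcd(0,28) + gcd(14,2) + gcd(9,39) + gcd(2,11) + gcd(3,2) = 28+2+3+1+1 = 35.
Pick's theorem gives I = A − B/2 + 1 = 315.5 − 35/2 + 1 = 299, so the closed region contains I + B = 299 + 35 = 334 lattice points.

334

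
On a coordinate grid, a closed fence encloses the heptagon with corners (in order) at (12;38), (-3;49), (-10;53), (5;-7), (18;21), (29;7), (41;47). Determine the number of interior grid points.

1317

By the shoelace formula, twice the signed area is |(12·49 − (-3)·38) + ((-3)·53 − (-10)·49) + ((-10)·(-7) − 5·53) + (5·21 − 18·(-7)) + (18·7 − 29·21) + (29·47 − 41·7) + (41·38 − 12·47)| = 2656, so the area is 1328.
Summing gcd(|Δx|,|Δy|) over the edges gives the boundary count: gcd(15,11) + gcd(7,4) + gcd(15,60) + gcd(13,28) + gcd(11,14) + gcd(12,40) + gcd(29,9) = 1+1+15+1+1+4+1 = 24.
Pick's theorem gives I = A − B/2 + 1 = 1328 − 24/2 + 1 = 1317.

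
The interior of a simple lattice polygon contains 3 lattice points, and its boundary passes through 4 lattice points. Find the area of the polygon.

4

By Pick's theorem, A = I + B/2 − 1 = 3 + 4/2 − 1 = 4.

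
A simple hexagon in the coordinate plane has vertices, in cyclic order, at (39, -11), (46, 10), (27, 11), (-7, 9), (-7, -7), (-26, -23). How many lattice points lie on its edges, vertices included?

Along each edge there are gcd(|Δx|,|Δy|)+1 lattice points, so counting each shared vertex once the boundary has gcd(7,21) + gcd(19,1) + gcd(34,2) + gcd(0,16) + gcd(19,16) + gcd(65,12) = 7+1+2+16+1+1 = 28.

28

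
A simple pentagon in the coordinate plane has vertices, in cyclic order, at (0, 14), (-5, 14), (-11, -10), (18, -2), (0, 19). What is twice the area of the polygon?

818

By the shoelace formula, twice the signed area is |[0·14 − (-5)·14] + [(-5)·(-10) − (-11)·14] + [(-11)·(-2) − 18·(-10)] + [18·19 − 0·(-2)] + [0·14 − 0·19]| = 818, so the area is 409.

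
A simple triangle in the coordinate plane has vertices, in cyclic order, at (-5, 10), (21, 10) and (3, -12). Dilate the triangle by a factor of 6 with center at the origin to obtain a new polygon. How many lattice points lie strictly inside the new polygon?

10207

The shoelace formula gives twice the area as |((-5)·10 − 21·10) + (21·(-12) − 3·10) + (3·10 − (-5)·(-12))| = 572, so the area is 286.
The number of boundary lattice points is Σ gcd(|Δx|,|Δy|) = gcd(26,0) + gcd(18,22) + gcd(8,22) = 26+2+2 = 30.
Scaling by 6 multiplies the area by 6² = 36 (so the new area is 10296) and multiplies the boundary lattice-point count by 6, giving 180.
By Pick's theorem, the interior count of the dilated polygon is 10296 − 180/2 + 1 = 10207.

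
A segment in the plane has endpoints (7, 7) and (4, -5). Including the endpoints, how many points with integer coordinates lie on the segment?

The number of lattice points on a segment between lattice points is gcd(|Δx|,|Δy|) + 1 = gcd(3,12) + 1 = 3 + 1 = 4.

4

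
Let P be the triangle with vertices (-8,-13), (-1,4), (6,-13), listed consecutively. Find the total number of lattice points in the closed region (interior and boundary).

128

Using the shoelace formula, 2A = |((-8)·4 − (-1)·(-13)) + ((-1)·(-13) − 6·4) + (6·(-13) − (-8)·(-13))| = 238, so the area is 119.
The number of boundary lattice points is Σ gcd(|Δx|,|Δy|) = gcd(7,17) + gcd(7,17) + gcd(14,0) = 1+1+14 = 16.
Pick's theorem gives I = A − B/2 + 1 = 119 − 16/2 + 1 = 112, so the closed region contains I + B = 112 + 16 = 128 lattice points.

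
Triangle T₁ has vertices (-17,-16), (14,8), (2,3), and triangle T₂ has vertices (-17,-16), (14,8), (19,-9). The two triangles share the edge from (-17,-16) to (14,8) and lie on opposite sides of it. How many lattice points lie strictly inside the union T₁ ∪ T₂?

380

The union is the simple quadrilateral with vertices (-17,-16), (2,3), (14,8), (19,-9) in order.
Using the shoelace formula, 2A = |[(-17)·3 − 2·(-16)] + [2·8 − 14·3] + [14·(-9) − 19·8] + [19·(-16) − (-17)·(-9)]| = 780, so the area is 390.
The number of boundary lattice points is Σ gcd(|Δx|,|Δy|) = gcd(19,19) + gcd(12,5) + gcd(5,17) + gcd(36,7) = 19+1+1+1 = 22.
By Pick's theorem I = A − B/2 + 1 = 390 − 22/2 + 1 = 380.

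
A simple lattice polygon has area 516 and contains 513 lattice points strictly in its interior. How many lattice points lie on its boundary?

Pick's theorem gives A = I + B/2 − 1, so B = 2(A − I + 1) = 2(516 − 513 + 1) = 8.

8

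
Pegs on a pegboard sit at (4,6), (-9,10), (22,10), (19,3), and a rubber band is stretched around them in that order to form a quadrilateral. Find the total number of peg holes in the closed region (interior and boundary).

138

Using the shoelace formula, 2A = |(4·10 − (-9)·6) + ((-9)·10 − 22·10) + (22·3 − 19·10) + (19·6 − 4·3)| = 238, so the area is 119.
The number of boundary lattice points is Σ gcd(|Δx|,|Δy|) = gcd(13,4) + gcd(31,0) + gcd(3,7) + gcd(15,3) = 1+31+1+3 = 36.
Pick's theorem gives I = A − B/2 + 1 = 119 − 36/2 + 1 = 102, so the closed region contains I + B = 102 + 36 = 138 lattice points.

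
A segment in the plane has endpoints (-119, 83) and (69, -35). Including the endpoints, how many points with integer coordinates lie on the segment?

3

The number of lattice points on a segment between lattice points is gcd(|Δx|,|Δy|) + 1 = gcd(188,118) + 1 = 2 + 1 = 3.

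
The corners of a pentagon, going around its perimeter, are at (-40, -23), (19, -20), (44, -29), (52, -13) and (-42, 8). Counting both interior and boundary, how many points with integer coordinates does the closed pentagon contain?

By the shoelace formula, twice the signed area is |[(-40)·(-20) − 19·(-23)] + [19·(-29) − 44·(-20)] + [44·(-13) − 52·(-29)] + [52·8 − (-42)·(-13)] + [(-42)·(-23) − (-40)·8]| = 3658, so the area is 1829.
Along each edge there are gcd(|Δx|,|Δy|)+1 lattice points, so counting each shared vertex once the boundary has gcd(59,3) + gcd(25,9) + gcd(8,16) + gcd(94,21) + gcd(2,31) = 1+1+8+1+1 = 12.
Pick's theorem gives I = A − B/2 + 1 = 1829 − 12/2 + 1 = 1824, so the closed region contains I + B = 1824 + 12 = 1836 lattice points.

1836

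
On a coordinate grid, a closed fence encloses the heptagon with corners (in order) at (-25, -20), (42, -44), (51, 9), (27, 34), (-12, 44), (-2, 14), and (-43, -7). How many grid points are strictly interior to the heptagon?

The shoelace formula gives twice the area as |[(-25)·(-44) − 42·(-20)] + [42·9 − 51·(-44)] + [51·34 − 27·9] + [27·44 − (-12)·34] + [(-12)·14 − (-2)·44] + [(-2)·(-7) − (-43)·14] + [(-43)·(-20) − (-25)·(-7)]| = 8870, so the area is 4435.
Summing gcd(|Δx|,|Δy|) over the edges gives the boundary count: gcd(67,24) + gcd(9,53) + gcd(24,25) + gcd(39,10) + gcd(10,30) + gcd(41,21) + gcd(18,13) = 1+1+1+1+10+1+1 = 16.
Pick's theorem gives I = A − B/2 + 1 = 4435 − 16/2 + 1 = 4428.

4428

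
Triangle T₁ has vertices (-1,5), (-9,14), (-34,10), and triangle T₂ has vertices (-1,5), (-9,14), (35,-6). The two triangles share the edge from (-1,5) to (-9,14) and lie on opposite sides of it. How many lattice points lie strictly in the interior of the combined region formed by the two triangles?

The union is the simple quadrilateral with vertices (-1,5), (-34,10), (-9,14), (35,-6) in order.
Using the shoelace formula, 2A = |[(-1)·10 − (-34)·5] + [(-34)·14 − (-9)·10] + [(-9)·(-6) − 35·14] + [35·5 − (-1)·(-6)]| = 493, so the area is 493/2.
Summing gcd(|Δx|,|Δy|) over the edges gives the boundary count: gcd(33,5) + gcd(25,4) + gcd(44,20) + gcd(36,11) = 1+1+4+1 = 7.
By Pick's theorem I = A − B/2 + 1 = 493/2 − 7/2 + 1 = 244.

244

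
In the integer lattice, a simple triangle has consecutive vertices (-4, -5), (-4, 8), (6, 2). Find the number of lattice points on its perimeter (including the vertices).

The number of boundary lattice points is Σ gcd(|Δx|,|Δy|) = gcd(0,13) + gcd(10,6) + gcd(10,7) = 13+2+1 = 16.

16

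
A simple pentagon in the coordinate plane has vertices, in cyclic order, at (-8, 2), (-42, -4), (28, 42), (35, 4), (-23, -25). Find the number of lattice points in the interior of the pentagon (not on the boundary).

By the shoelace formula, twice the signed area is |[(-8)·(-4) − (-42)·2] + [(-42)·42 − 28·(-4)] + [28·4 − 35·42] + [35·(-25) − (-23)·4] + [(-23)·2 − (-8)·(-25)]| = 3923, so the area is 1961.5.
Summing gcd(|Δx|,|Δy|) over the edges gives the boundary count: gcd(34,6) + gcd(70,46) + gcd(7,38) + gcd(58,29) + gcd(15,27) = 2+2+1+29+3 = 37.
By Pick's theorem A = I + B/2 − 1, so I = 1961.5 − 37/2 + 1 = 1944.

1944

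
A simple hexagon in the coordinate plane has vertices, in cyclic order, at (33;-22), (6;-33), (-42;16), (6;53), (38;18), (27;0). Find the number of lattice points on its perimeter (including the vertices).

Along each edge there are gcd(|Δx|,|Δy|)+1 lattice points, so counting each shared vertex once the boundary has gcd(27,11) + gcd(48,49) + gcd(48,37) + gcd(32,35) + gcd(11,18) + gcd(6,22) = 1+1+1+1+1+2 = 7.

7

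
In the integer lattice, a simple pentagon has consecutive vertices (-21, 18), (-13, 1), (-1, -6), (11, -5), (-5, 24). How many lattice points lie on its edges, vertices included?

The number of boundary lattice points is Σ gcd(|Δx|,|Δy|) = gcd(8,17) + gcd(12,7) + gcd(12,1) + gcd(16,29) + gcd(16,6) = 1+1+1+1+2 = 6.

6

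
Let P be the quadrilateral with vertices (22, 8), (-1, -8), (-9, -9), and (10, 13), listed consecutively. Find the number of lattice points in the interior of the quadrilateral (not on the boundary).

231

By the shoelace formula, twice the signed area is |(22·(-8) − (-1)·8) + ((-1)·(-9) − (-9)·(-8)) + ((-9)·13 − 10·(-9)) + (10·8 − 22·13)| = 464, so the area is 232.
Along each edge there are gcd(|Δx|,|Δy|)+1 lattice points, so counting each shared vertex once the boundary has gcd(23,16) + gcd(8,1) + gcd(19,22) + gcd(12,5) = 1+1+1+1 = 4.
By Pick's theorem A = I + B/2 − 1, so I = 232 − 4/2 + 1 = 231.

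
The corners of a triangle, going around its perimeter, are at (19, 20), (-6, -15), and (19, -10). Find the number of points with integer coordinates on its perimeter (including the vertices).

40

The number of boundary lattice points is Σ gcd(|Δx|,|Δy|) = gcd(25,35) + gcd(25,5) + gcd(0,30) = 5+5+30 = 40.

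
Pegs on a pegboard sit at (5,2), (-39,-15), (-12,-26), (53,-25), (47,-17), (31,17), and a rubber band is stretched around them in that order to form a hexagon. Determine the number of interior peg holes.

Using the shoelace formula, 2A = |(5·(-15) − (-39)·2) + ((-39)·(-26) − (-12)·(-15)) + ((-12)·(-25) − 53·(-26)) + (53·(-17) − 47·(-25)) + (47·17 − 31·(-17)) + (31·2 − 5·17)| = 4092, so the area is 2046.
Along each edge there are gcd(|Δx|,|Δy|)+1 lattice points, so counting each shared vertex once the boundary has gcd(44,17) + gcd(27,11) + gcd(65,1) + gcd(6,8) + gcd(16,34) + gcd(26,15) = 1+1+1+2+2+1 = 8.
Pick's theorem gives I = A − B/2 + 1 = 2046 − 8/2 + 1 = 2043.

2043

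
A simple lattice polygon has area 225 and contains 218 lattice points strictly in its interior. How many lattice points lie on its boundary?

Pick's theorem gives A = I + B/2 − 1, so B = 2(A − I + 1) = 2(225 − 218 + 1) = 16.

16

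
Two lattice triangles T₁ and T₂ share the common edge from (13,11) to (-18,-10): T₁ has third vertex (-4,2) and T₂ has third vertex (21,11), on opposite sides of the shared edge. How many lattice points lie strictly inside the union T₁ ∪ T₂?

The union is the simple quadrilateral with vertices (13,11), (-4,2), (-18,-10), (21,11) in order.
By the shoelace formula, twice the signed area is |(13·2 − (-4)·11) + ((-4)·(-10) − (-18)·2) + ((-18)·11 − 21·(-10)) + (21·11 − 13·11)| = 246, so the area is 123.
Along each edge there are gcd(|Δx|,|Δy|)+1 lattice points, so counting each shared vertex once the boundary has gcd(17,9) + gcd(14,12) + gcd(39,21) + gcd(8,0) = 1+2+3+8 = 14.
By Pick's theorem I = A − B/2 + 1 = 123 − 14/2 + 1 = 117.

117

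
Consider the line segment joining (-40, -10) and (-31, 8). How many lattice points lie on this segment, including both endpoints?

10

The number of lattice points on a segment between lattice points is gcd(|Δx|,|Δy|) + 1 = gcd(9,18) + 1 = 9 + 1 = 10.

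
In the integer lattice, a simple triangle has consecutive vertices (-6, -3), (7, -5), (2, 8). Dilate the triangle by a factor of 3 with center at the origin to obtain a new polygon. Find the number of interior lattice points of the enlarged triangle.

712

Using the shoelace formula, 2A = |[(-6)·(-5) − 7·(-3)] + [7·8 − 2·(-5)] + [2·(-3) − (-6)·8]| = 159, so the area is 159/2.
Summing gcd(|Δx|,|Δy|) over the edges gives the boundary count: gcd(13,2) + gcd(5,13) + gcd(8,11) = 1+1+1 = 3.
Scaling by 3 multiplies the area by 3² = 9 (so the new area is 1431/2) and multiplies the boundary lattice-point count by 3, giving 9.
By Pick's theorem, the interior count of the dilated polygon is 1431/2 − 9/2 + 1 = 712.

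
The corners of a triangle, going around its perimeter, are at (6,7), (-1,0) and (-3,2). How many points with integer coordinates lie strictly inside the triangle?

10

Using the shoelace formula, 2A = |[6·0 − (-1)·7] + [(-1)·2 − (-3)·0] + [(-3)·7 − 6·2]| = 28, so the area is 14.
Summing gcd(|Δx|,|Δy|) over the edges gives the boundary count: gcd(7,7) + gcd(2,2) + gcd(9,5) = 7+2+1 = 10.
Pick's theorem gives I = A − B/2 + 1 = 14 − 10/2 + 1 = 10.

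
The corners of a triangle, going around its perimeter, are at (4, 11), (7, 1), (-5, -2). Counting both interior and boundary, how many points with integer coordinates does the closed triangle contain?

68

By the shoelace formula, twice the signed area is |(4·1 − 7·11) + (7·(-2) − (-5)·1) + ((-5)·11 − 4·(-2))| = 129, so the area is 129/2.
Along each edge there are gcd(|Δx|,|Δy|)+1 lattice points, so counting each shared vertex once the boundary has gcd(3,10) + gcd(12,3) + gcd(9,13) = 1+3+1 = 5.
Pick's theorem gives I = A − B/2 + 1 = 129/2 − 5/2 + 1 = 63, so the closed region contains I + B = 63 + 5 = 68 lattice points.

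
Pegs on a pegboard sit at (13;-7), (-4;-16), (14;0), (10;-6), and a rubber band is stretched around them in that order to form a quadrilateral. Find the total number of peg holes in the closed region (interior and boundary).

By the shoelace formula, twice the signed area is |(13·(-16) − (-4)·(-7)) + ((-4)·0 − 14·(-16)) + (14·(-6) − 10·0) + (10·(-7) − 13·(-6))| = 88, so the area is 44.
Summing gcd(|Δx|,|Δy|) over the edges gives the boundary count: gcd(17,9) + gcd(18,16) + gcd(4,6) + gcd(3,1) = 1+2+2+1 = 6.
Pick's theorem gives I = A − B/2 + 1 = 44 − 6/2 + 1 = 42, so the closed region contains I + B = 42 + 6 = 48 lattice points.

48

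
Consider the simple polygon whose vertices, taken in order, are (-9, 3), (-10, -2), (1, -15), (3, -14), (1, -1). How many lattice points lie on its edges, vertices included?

Summing gcd(|Δx|,|Δy|) over the edges gives the boundary count: gcd(1,5) + gcd(11,13) + gcd(2,1) + gcd(2,13) + gcd(10,4) = 1+1+1+1+2 = 6.

6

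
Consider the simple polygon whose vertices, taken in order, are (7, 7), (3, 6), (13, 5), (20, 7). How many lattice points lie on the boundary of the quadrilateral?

Summing gcd(|Δx|,|Δy|) over the edges gives the boundary count: gcd(4,1) + gcd(10,1) + gcd(7,2) + gcd(13,0) = 1+1+1+13 = 16.

16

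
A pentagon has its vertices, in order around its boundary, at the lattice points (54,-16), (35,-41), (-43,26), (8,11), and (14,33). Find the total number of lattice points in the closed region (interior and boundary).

2547

By the shoelace formula, twice the signed area is |(54·(-41) − 35·(-16)) + (35·26 − (-43)·(-41)) + ((-43)·11 − 8·26) + (8·33 − 14·11) + (14·(-16) − 54·33)| = 5084, so the area is 2542.
The number of boundary lattice points is Σ gcd(|Δx|,|Δy|) = gcd(19,25) + gcd(78,67) + gcd(51,15) + gcd(6,22) + gcd(40,49) = 1+1+3+2+1 = 8.
Pick's theorem gives I = A − B/2 + 1 = 2542 − 8/2 + 1 = 2539, so the closed region contains I + B = 2539 + 8 = 2547 lattice points.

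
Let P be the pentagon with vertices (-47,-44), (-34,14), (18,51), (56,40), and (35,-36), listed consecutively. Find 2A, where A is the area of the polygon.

Using the shoelace formula, 2A = |((-47)·14 − (-34)·(-44)) + ((-34)·51 − 18·14) + (18·40 − 56·51) + (56·(-36) − 35·40) + (35·(-44) − (-47)·(-36))| = 12924, so the area is 6462.

12924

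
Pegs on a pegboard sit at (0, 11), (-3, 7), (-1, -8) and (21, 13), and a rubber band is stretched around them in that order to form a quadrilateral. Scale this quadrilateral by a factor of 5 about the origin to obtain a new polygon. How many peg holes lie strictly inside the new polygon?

Using the shoelace formula, 2A = |(0·7 − (-3)·11) + ((-3)·(-8) − (-1)·7) + ((-1)·13 − 21·(-8)) + (21·11 − 0·13)| = 450, so the area is 225.
Summing gcd(|Δx|,|Δy|) over the edges gives the boundary count: gcd(3,4) + gcd(2,15) + gcd(22,21) + gcd(21,2) = 1+1+1+1 = 4.
Scaling by 5 multiplies the area by 5² = 25 (so the new area is 5625) and multiplies the boundary lattice-point count by 5, giving 20.
By Pick's theorem, the interior count of the dilated polygon is 5625 − 20/2 + 1 = 5616.

5616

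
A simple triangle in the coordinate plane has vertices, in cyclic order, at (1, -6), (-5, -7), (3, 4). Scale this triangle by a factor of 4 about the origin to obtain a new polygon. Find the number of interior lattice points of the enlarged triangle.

By the shoelace formula, twice the signed area is |[1·(-7) − (-5)·(-6)] + [(-5)·4 − 3·(-7)] + [3·(-6) − 1·4]| = 58, so the area is 29.
Along each edge there are gcd(|Δx|,|Δy|)+1 lattice points, so counting each shared vertex once the boundary has gcd(6,1) + gcd(8,11) + gcd(2,10) = 1+1+2 = 4.
Scaling by 4 multiplies the area by 4² = 16 (so the new area is 464) and multiplies the boundary lattice-point count by 4, giving 16.
By Pick's theorem, the interior count of the dilated polygon is 464 − 16/2 + 1 = 457.

457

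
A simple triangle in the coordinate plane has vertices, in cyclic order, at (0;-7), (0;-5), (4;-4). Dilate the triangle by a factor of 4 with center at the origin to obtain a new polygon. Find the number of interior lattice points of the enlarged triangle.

57

The shoelace formula gives twice the area as |[0·(-5) − 0·(-7)] + [0·(-4) − 4·(-5)] + [4·(-7) − 0·(-4)]| = 8, so the area is 4.
Along each edge there are gcd(|Δx|,|Δy|)+1 lattice points, so counting each shared vertex once the boundary has gcd(0,2) + gcd(4,1) + gcd(4,3) = 2+1+1 = 4.
Scaling by 4 multiplies the area by 4² = 16 (so the new area is 64) and multiplies the boundary lattice-point count by 4, giving 16.
By Pick's theorem, the interior count of the dilated polygon is 64 − 16/2 + 1 = 57.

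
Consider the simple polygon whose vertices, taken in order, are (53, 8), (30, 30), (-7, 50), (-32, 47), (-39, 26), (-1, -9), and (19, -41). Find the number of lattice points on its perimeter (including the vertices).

16

Summing gcd(|Δx|,|Δy|) over the edges gives the boundary count: gcd(23,22) + gcd(37,20) + gcd(25,3) + gcd(7,21) + gcd(38,35) + gcd(20,32) + gcd(34,49) = 1+1+1+7+1+4+1 = 16.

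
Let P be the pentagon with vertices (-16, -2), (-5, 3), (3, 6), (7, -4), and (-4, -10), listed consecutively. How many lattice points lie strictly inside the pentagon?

Using the shoelace formula, 2A = |((-16)·3 − (-5)·(-2)) + ((-5)·6 − 3·3) + (3·(-4) − 7·6) + (7·(-10) − (-4)·(-4)) + ((-4)·(-2) − (-16)·(-10))| = 389, so the area is 194.5.
The number of boundary lattice points is Σ gcd(|Δx|,|Δy|) = gcd(11,5) + gcd(8,3) + gcd(4,10) + gcd(11,6) + gcd(12,8) = 1+1+2+1+4 = 9.
By Pick's theorem A = I + B/2 − 1, so I = 194.5 − 9/2 + 1 = 191.

191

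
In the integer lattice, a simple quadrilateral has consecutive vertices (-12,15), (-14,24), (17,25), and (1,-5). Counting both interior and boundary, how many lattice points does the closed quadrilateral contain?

499

The shoelace formula gives twice the area as |((-12)·24 − (-14)·15) + ((-14)·25 − 17·24) + (17·(-5) − 1·25) + (1·15 − (-12)·(-5))| = 991, so the area is 495.5.
Along each edge there are gcd(|Δx|,|Δy|)+1 lattice points, so counting each shared vertex once the boundary has gcd(2,9) + gcd(31,1) + gcd(16,30) + gcd(13,20) = 1+1+2+1 = 5.
Pick's theorem gives I = A − B/2 + 1 = 495.5 − 5/2 + 1 = 494, so the closed region contains I + B = 494 + 5 = 499 lattice points.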